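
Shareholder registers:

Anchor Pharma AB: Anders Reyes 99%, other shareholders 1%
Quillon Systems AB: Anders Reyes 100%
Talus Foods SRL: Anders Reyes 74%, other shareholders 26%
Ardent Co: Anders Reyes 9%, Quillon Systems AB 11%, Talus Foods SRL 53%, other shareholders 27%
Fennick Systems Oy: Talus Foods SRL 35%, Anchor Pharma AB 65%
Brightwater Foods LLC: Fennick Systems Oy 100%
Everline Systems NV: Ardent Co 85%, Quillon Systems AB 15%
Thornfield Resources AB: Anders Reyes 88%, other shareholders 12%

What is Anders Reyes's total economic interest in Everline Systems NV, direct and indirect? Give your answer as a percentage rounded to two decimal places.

Anders reaches Everline along 4 paths.
Via Ardent: 9% × 85% = 7.65%.
Via Quillon → Ardent: 100% × 11% × 85% = 9.35%.
Via Talus → Ardent: 74% × 53% × 85% = 33.337%.
Via Quillon: 100% × 15% = 15%.
Total: 7.65% + 9.35% + 33.337% + 15% = 65.337%.
Rounded: 65.34%.

65.34%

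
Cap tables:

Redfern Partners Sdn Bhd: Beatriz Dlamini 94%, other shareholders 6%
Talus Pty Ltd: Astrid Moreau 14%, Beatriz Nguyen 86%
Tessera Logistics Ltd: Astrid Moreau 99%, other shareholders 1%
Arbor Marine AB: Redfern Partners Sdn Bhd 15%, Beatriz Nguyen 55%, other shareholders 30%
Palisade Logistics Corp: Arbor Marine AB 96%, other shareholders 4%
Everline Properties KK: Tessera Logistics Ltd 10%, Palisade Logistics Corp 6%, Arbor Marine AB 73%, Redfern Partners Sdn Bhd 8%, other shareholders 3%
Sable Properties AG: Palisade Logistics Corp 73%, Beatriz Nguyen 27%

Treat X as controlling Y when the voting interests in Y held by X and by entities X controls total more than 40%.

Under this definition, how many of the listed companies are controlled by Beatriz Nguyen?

5

Beatriz Nguyen holds 86% of Talus, so Beatriz Nguyen controls Talus.
Beatriz Nguyen holds 55% of Arbor, so Beatriz Nguyen controls Arbor.
Arbor holds 96% of Palisade, so Beatriz Nguyen controls Palisade.
Palisade and Arbor together hold 6% + 73% = 79% of Everline, so Beatriz Nguyen controls Everline.
Palisade and Beatriz Nguyen together hold 73% + 27% = 100% of Sable, so Beatriz Nguyen controls Sable.
No other company's threshold is met.
Beatriz Nguyen controls 5 companies.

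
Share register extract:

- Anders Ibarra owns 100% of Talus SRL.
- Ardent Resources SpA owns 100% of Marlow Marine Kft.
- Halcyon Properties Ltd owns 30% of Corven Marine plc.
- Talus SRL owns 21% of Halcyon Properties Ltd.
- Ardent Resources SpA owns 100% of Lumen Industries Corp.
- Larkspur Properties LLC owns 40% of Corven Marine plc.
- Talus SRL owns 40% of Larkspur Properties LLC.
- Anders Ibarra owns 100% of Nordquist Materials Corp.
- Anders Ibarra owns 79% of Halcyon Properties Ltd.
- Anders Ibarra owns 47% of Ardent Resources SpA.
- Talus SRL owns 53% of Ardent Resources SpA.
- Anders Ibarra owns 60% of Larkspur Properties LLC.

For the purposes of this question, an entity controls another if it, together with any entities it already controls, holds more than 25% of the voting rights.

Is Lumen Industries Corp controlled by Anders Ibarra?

Anders holds 100% of Talus, so Anders controls Talus.
Talus and Anders together hold 53% + 47% = 100% of Ardent, so Anders controls Ardent.
Ardent holds 100% of Lumen, so Anders controls Lumen.

Yes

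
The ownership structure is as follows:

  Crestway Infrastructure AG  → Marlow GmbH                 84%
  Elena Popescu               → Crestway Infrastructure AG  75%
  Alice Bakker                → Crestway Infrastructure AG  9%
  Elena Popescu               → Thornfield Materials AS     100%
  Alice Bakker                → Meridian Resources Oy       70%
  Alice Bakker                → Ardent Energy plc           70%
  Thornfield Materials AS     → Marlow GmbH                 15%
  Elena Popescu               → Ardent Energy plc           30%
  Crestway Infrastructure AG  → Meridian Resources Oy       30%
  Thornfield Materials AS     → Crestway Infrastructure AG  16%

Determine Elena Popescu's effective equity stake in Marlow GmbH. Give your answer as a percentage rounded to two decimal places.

Elena reaches Marlow along 3 paths.
Via Crestway: 75% × 84% = 63%.
Via Thornfield → Crestway: 100% × 16% × 84% = 13.44%.
Via Thornfield: 100% × 15% = 15%.
Total: 63% + 13.44% + 15% = 91.44%.

91.44%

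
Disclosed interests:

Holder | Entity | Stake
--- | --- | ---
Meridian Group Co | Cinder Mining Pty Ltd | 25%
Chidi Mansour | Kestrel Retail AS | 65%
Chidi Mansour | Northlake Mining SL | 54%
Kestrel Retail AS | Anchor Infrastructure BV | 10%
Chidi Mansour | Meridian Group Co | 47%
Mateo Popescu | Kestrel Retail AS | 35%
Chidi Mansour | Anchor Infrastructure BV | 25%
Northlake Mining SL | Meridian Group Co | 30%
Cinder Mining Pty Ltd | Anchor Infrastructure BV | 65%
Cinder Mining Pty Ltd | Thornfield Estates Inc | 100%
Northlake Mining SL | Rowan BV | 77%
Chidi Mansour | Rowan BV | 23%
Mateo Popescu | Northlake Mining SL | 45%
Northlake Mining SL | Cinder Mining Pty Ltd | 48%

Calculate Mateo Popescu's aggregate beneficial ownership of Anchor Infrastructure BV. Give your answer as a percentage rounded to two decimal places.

Mateo reaches Anchor along 3 paths.
Via Northlake → Meridian → Cinder: 45% × 30% × 25% × 65% = 2.19375%.
Via Northlake → Cinder: 45% × 48% × 65% = 14.04%.
Via Kestrel: 35% × 10% = 3.5%.
Total: 2.19375% + 14.04% + 3.5% = 19.73375%.
Rounded: 19.73%.

19.73%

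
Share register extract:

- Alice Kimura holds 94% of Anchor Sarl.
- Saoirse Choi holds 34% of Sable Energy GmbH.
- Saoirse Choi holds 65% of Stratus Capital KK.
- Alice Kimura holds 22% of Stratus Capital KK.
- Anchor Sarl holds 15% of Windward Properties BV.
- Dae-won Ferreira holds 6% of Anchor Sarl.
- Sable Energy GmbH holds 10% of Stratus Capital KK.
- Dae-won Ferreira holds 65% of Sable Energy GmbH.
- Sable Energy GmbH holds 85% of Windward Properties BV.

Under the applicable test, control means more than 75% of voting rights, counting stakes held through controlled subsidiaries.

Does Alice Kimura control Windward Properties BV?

No

Alice holds 94% of Anchor, so Alice controls Anchor.
In Windward, Alice's side holds only 15%, not > 75%.
So Alice does not control Windward.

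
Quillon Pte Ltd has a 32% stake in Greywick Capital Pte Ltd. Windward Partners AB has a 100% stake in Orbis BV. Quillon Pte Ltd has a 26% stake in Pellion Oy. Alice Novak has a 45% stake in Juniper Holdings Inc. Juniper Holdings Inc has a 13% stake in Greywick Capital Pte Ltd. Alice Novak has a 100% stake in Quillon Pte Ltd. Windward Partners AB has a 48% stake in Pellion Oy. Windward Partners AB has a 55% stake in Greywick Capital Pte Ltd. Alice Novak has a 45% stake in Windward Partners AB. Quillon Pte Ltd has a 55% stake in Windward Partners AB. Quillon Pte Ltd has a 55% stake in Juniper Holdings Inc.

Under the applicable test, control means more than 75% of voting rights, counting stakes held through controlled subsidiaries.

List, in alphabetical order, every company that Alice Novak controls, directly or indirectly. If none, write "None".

Alice holds 100% of Quillon, so Alice controls Quillon.
Alice and Quillon together hold 45% + 55% = 100% of Windward, so Alice controls Windward.
Quillon and Alice together hold 55% + 45% = 100% of Juniper, so Alice controls Juniper.
Windward holds 100% of Orbis, so Alice controls Orbis.
Quillon and Juniper and Windward together hold 32% + 13% + 55% = 100% of Greywick, so Alice controls Greywick.
No other company's threshold is met.

Greywick Capital Pte Ltd, Juniper Holdings Inc, Orbis BV, Quillon Pte Ltd, Windward Partners AB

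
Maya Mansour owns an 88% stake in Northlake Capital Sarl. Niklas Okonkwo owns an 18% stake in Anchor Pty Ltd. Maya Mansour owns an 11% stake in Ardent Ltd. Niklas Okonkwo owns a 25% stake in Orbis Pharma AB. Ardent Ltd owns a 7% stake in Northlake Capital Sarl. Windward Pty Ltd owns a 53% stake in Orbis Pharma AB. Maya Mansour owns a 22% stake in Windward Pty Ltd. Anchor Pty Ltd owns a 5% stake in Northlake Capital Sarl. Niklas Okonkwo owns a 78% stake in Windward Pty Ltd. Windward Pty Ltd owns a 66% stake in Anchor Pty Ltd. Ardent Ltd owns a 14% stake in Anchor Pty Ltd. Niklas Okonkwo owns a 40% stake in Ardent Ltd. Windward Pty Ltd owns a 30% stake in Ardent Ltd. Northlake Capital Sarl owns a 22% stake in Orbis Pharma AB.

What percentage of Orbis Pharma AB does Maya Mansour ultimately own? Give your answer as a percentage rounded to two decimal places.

31.48%

Maya reaches Orbis along 7 paths.
Via Windward: 22% × 53% = 11.66%.
Via Windward → Anchor → Northlake: 22% × 66% × 5% × 22% = 0.15972%.
Via Ardent → Anchor → Northlake: 11% × 14% × 5% × 22% = 0.01694%.
Via Windward → Ardent → Anchor → Northlake: 22% × 30% × 14% × 5% × 22% = 0.010164%.
Via Northlake: 88% × 22% = 19.36%.
Via Ardent → Northlake: 11% × 7% × 22% = 0.1694%.
Via Windward → Ardent → Northlake: 22% × 30% × 7% × 22% = 0.10164%.
Total: 11.66% + 0.15972% + 0.01694% + 0.010164% + 19.36% + 0.1694% + 0.10164% = 31.477864%.
Rounded: 31.48%.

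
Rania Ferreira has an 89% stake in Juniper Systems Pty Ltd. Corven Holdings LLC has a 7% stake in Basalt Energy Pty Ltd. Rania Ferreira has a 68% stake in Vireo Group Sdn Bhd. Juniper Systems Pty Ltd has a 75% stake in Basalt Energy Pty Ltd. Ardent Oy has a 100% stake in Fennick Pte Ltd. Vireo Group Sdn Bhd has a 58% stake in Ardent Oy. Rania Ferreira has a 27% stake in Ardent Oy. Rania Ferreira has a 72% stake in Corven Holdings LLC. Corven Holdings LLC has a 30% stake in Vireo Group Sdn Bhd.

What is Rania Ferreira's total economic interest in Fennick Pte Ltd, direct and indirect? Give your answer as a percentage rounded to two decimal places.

Rania reaches Fennick along 3 paths.
Via Vireo → Ardent: 68% × 58% × 100% = 39.44%.
Via Corven → Vireo → Ardent: 72% × 30% × 58% × 100% = 12.528%.
Via Ardent: 27% × 100% = 27%.
Total: 39.44% + 12.528% + 27% = 78.968%.
Rounded: 78.97%.

78.97%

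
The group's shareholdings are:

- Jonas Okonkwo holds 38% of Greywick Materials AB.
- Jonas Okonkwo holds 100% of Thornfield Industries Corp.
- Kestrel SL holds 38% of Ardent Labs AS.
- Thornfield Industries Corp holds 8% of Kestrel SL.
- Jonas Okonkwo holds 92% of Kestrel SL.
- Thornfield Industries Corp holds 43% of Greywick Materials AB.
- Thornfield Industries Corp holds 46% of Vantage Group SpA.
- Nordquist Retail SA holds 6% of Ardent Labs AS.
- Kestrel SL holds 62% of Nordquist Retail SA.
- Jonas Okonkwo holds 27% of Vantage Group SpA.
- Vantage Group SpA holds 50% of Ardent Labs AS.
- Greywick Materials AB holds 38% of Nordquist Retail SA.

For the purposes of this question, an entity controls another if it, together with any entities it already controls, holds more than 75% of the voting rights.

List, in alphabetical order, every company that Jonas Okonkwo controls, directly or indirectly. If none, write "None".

Jonas holds 100% of Thornfield, so Jonas controls Thornfield.
Thornfield and Jonas together hold 43% + 38% = 81% of Greywick, so Jonas controls Greywick.
Jonas and Thornfield together hold 92% + 8% = 100% of Kestrel, so Jonas controls Kestrel.
Greywick and Kestrel together hold 38% + 62% = 100% of Nordquist, so Jonas controls Nordquist.
No other company's threshold is met.

Greywick Materials AB, Kestrel SL, Nordquist Retail SA, Thornfield Industries Corp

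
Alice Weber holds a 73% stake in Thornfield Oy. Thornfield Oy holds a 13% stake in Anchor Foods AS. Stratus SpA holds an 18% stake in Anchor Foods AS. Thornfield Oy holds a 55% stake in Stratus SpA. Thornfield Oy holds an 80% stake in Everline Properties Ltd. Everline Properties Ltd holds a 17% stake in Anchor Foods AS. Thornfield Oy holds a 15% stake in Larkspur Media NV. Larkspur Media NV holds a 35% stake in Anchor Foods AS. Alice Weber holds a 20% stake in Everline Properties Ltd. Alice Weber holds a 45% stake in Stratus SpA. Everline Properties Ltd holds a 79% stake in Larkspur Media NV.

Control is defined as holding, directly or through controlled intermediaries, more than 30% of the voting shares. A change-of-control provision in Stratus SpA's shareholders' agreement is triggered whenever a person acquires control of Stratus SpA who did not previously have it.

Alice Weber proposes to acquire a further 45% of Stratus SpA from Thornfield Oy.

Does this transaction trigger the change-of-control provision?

The purchase adds only to Alice's holdings (Thornfield's stake shrinks), so Alice is the only person who could newly come to control Stratus.
Alice holds 73% of Thornfield, so Alice controls Thornfield.
Alice and Thornfield together hold 45% + 55% = 100% of Stratus, so Alice controls Stratus.
So Alice already controls Stratus before the transaction.
After the purchase, Alice's direct stake in Stratus rises to 45% + 45% = 90%, and Thornfield's stake falls to 10%.
Alice controlled Stratus already, so this is not a new person acquiring control; every other person's position is unchanged or reduced.
No new person acquires control, so the clause is not triggered.

No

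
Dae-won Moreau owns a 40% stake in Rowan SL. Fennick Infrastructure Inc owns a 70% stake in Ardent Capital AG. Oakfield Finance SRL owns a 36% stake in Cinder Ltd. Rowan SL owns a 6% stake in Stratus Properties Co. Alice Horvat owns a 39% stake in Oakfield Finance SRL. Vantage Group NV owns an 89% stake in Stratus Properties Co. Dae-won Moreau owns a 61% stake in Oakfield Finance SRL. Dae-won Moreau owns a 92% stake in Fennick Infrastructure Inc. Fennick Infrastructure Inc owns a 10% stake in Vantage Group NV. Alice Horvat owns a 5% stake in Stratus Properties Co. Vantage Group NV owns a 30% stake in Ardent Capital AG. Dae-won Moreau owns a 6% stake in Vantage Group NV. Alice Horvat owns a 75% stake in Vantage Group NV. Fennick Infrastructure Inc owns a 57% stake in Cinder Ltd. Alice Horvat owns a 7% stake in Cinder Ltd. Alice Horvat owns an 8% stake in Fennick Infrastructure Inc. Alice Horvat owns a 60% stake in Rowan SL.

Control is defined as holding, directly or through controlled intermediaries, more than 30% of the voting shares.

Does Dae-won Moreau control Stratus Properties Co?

No

Dae-won holds 92% of Fennick, so Dae-won controls Fennick.
Dae-won holds 40% of Rowan, so Dae-won controls Rowan.
Dae-won holds 61% of Oakfield, so Dae-won controls Oakfield.
Fennick and Oakfield together hold 57% + 36% = 93% of Cinder, so Dae-won controls Cinder.
Fennick holds 70% of Ardent, so Dae-won controls Ardent.
In Stratus, Dae-won's side holds only 6%, not > 30%.
So Dae-won does not control Stratus.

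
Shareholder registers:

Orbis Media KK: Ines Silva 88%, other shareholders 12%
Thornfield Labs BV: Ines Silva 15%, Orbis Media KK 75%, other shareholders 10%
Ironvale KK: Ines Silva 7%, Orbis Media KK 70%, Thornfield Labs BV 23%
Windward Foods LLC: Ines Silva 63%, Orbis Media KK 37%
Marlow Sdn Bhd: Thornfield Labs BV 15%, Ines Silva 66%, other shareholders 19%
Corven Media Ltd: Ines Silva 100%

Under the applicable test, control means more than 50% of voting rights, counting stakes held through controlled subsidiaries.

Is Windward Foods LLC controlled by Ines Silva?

Yes

Ines holds 88% of Orbis, so Ines controls Orbis.
Ines and Orbis together hold 63% + 37% = 100% of Windward, so Ines controls Windward.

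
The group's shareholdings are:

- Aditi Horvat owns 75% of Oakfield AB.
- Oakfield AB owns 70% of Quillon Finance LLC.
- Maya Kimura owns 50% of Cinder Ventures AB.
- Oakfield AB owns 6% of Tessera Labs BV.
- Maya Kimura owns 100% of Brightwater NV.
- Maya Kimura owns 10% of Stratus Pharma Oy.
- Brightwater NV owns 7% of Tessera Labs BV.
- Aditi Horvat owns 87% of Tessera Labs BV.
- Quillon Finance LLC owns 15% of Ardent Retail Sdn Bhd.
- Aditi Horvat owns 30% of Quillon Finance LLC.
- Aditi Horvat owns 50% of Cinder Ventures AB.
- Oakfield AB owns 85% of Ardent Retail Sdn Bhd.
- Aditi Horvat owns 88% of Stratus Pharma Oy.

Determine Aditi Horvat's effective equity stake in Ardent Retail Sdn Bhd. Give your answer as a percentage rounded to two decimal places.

Aditi reaches Ardent along 3 paths.
Via Oakfield: 75% × 85% = 63.75%.
Via Quillon: 30% × 15% = 4.5%.
Via Oakfield → Quillon: 75% × 70% × 15% = 7.875%.
Total: 63.75% + 4.5% + 7.875% = 76.125%.
Rounded: 76.13%.

76.13%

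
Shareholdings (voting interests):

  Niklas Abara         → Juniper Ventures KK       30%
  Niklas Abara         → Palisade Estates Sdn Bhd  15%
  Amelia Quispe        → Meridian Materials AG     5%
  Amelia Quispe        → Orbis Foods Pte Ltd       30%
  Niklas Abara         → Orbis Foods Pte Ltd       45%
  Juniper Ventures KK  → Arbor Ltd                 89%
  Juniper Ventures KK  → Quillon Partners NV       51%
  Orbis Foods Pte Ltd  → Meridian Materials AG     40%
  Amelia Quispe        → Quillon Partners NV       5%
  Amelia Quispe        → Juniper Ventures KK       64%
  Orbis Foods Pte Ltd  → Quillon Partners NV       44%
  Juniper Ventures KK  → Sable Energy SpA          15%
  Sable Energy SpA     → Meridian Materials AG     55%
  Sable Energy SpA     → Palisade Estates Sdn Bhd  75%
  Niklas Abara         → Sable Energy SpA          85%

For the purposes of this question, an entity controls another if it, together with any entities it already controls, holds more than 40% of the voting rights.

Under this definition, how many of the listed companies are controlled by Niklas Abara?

Niklas holds 45% of Orbis, so Niklas controls Orbis.
Niklas holds 85% of Sable, so Niklas controls Sable.
Orbis holds 44% of Quillon, so Niklas controls Quillon.
Sable and Orbis together hold 55% + 40% = 95% of Meridian, so Niklas controls Meridian.
Sable and Niklas together hold 75% + 15% = 90% of Palisade, so Niklas controls Palisade.
No other company's threshold is met.
Niklas controls 5 companies.

5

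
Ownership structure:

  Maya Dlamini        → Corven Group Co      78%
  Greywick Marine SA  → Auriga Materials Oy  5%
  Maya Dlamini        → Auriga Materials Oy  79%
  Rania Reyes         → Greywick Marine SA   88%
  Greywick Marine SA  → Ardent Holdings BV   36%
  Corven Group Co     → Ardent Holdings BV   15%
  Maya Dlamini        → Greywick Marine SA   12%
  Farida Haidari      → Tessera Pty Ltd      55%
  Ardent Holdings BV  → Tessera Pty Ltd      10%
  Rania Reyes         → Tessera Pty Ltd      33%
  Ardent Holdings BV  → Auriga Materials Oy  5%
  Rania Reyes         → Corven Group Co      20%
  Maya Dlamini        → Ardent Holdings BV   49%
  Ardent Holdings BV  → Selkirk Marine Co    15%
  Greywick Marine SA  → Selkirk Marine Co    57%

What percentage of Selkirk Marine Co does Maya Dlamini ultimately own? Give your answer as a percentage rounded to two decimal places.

16.59%

Maya reaches Selkirk along 4 paths.
Via Greywick: 12% × 57% = 6.84%.
Via Corven → Ardent: 78% × 15% × 15% = 1.755%.
Via Greywick → Ardent: 12% × 36% × 15% = 0.648%.
Via Ardent: 49% × 15% = 7.35%.
Total: 6.84% + 1.755% + 0.648% + 7.35% = 16.593%.
Rounded: 16.59%.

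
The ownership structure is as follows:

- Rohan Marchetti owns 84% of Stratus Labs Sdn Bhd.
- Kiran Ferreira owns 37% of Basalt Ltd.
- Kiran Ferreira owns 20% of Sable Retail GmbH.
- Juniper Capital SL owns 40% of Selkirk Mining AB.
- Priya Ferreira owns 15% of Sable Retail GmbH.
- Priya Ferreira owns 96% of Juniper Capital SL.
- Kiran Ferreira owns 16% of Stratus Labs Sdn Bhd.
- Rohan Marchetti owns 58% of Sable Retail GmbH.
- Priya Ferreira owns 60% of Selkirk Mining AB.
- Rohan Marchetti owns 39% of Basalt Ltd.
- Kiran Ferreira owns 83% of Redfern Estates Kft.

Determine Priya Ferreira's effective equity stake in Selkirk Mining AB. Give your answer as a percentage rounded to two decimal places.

98.40%

Priya reaches Selkirk along 2 paths.
Direct stake: 60% = 60%.
Via Juniper: 96% × 40% = 38.4%.
Total: 60% + 38.4% = 98.4%.
Rounded: 98.40%.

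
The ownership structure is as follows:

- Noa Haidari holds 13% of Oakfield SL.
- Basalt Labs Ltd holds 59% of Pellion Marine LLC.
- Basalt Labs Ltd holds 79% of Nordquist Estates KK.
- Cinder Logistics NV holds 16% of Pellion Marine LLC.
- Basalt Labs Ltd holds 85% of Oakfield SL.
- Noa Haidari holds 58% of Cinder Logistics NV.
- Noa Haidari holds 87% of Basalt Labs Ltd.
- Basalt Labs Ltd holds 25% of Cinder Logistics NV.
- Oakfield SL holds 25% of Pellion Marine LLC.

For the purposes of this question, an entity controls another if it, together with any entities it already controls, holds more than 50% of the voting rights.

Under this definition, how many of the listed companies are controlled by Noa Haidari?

Noa holds 87% of Basalt, so Noa controls Basalt.
Basalt and Noa together hold 85% + 13% = 98% of Oakfield, so Noa controls Oakfield.
Basalt and Noa together hold 25% + 58% = 83% of Cinder, so Noa controls Cinder.
Basalt holds 79% of Nordquist, so Noa controls Nordquist.
Basalt and Oakfield and Cinder together hold 59% + 25% + 16% = 100% of Pellion, so Noa controls Pellion.
Noa controls 5 companies.

5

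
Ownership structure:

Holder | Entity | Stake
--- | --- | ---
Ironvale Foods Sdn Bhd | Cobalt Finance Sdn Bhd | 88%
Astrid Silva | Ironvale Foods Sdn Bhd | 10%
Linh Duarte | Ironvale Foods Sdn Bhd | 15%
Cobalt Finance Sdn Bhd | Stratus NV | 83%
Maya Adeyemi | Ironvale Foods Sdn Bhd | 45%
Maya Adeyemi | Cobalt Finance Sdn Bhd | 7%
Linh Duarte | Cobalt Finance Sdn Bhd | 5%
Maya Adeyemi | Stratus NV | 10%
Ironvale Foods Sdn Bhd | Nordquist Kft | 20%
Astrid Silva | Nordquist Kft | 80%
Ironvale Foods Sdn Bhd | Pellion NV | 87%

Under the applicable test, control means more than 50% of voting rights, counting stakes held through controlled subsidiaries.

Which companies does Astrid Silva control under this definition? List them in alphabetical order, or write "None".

Nordquist Kft

Astrid holds 80% of Nordquist, so Astrid controls Nordquist.
No other company's threshold is met.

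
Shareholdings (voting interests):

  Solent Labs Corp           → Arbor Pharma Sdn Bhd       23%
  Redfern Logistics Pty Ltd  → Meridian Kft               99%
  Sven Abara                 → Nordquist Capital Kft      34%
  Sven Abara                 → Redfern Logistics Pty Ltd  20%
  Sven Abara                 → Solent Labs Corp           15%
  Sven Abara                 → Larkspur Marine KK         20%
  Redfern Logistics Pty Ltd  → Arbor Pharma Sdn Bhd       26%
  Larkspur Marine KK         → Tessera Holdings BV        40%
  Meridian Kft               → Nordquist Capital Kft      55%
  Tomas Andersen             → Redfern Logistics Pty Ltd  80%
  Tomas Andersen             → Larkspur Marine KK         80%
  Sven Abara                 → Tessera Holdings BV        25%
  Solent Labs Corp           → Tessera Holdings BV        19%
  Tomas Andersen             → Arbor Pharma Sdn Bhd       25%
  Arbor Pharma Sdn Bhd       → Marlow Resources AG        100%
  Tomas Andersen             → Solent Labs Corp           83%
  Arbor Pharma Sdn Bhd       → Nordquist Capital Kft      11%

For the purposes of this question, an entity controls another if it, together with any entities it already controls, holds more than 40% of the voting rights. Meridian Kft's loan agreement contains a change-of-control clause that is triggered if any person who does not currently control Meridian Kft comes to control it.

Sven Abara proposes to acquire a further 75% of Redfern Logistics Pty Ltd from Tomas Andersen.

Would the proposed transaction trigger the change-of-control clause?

The purchase adds only to Sven's holdings (Tomas's stake shrinks), so Sven is the only person who could newly come to control Meridian.
Sven's largest direct stake is 34% in Nordquist, which does not meet the threshold, so Sven controls no company.
Neither Sven nor any entity Sven controls holds any voting interest in Meridian.
So before the transaction, Sven does not control Meridian.
After the purchase, Sven's direct stake in Redfern rises to 20% + 75% = 95%, and Tomas's stake falls to 5%.
Sven holds 95% of Redfern, so Sven controls Redfern.
Redfern holds 99% of Meridian, so Sven controls Meridian.
Sven did not control Meridian before and does after, so the clause is triggered.

Yes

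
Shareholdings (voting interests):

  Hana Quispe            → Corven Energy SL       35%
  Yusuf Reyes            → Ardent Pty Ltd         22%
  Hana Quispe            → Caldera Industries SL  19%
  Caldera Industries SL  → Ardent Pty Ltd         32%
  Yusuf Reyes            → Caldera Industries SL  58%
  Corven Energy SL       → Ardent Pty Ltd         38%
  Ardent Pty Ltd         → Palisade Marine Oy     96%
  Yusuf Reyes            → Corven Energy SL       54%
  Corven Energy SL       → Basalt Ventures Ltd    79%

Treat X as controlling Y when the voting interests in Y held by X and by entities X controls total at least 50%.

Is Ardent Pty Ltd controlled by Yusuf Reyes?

Yusuf holds 58% of Caldera, so Yusuf controls Caldera.
Yusuf holds 54% of Corven, so Yusuf controls Corven.
Corven and Caldera and Yusuf together hold 38% + 32% + 22% = 92% of Ardent, so Yusuf controls Ardent.

Yes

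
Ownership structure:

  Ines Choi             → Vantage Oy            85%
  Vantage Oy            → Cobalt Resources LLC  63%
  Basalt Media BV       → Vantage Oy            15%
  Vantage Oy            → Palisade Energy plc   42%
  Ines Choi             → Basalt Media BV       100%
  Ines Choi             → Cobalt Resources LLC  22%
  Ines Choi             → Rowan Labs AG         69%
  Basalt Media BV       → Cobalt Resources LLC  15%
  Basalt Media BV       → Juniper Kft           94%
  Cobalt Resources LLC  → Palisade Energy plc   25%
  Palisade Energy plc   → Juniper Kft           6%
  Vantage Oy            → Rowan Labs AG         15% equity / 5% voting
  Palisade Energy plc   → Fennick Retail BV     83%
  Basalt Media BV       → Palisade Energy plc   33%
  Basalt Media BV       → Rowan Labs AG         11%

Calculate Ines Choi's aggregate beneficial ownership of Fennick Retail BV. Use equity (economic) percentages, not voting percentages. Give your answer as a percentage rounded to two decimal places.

83.00%

Ines reaches Fennick along 7 paths.
Via Vantage → Cobalt → Palisade: 85% × 63% × 25% × 83% = 11.111625%.
Via Basalt → Vantage → Cobalt → Palisade: 100% × 15% × 63% × 25% × 83% = 1.960875%.
Via Cobalt → Palisade: 22% × 25% × 83% = 4.565%.
Via Basalt → Cobalt → Palisade: 100% × 15% × 25% × 83% = 3.1125%.
Via Vantage → Palisade: 85% × 42% × 83% = 29.631%.
Via Basalt → Vantage → Palisade: 100% × 15% × 42% × 83% = 5.229%.
Via Basalt → Palisade: 100% × 33% × 83% = 27.39%.
Total: 11.111625% + 1.960875% + 4.565% + 3.1125% + 29.631% + 5.229% + 27.39% = 83%.
Rounded: 83.00%.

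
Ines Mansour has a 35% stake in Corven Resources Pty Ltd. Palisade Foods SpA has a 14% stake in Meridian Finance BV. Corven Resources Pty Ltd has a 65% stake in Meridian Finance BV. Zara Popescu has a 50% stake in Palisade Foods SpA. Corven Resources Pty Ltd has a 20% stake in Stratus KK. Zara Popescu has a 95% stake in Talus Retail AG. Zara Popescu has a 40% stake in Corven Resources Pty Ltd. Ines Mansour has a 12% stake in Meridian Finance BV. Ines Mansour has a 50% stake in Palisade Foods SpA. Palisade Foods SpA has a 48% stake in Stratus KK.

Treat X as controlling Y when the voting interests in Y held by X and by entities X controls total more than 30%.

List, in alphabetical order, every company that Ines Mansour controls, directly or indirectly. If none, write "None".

Corven Resources Pty Ltd, Meridian Finance BV, Palisade Foods SpA, Stratus KK

Ines holds 35% of Corven, so Ines controls Corven.
Ines holds 50% of Palisade, so Ines controls Palisade.
Corven and Palisade together hold 20% + 48% = 68% of Stratus, so Ines controls Stratus.
Corven and Ines and Palisade together hold 65% + 12% + 14% = 91% of Meridian, so Ines controls Meridian.
No other company's threshold is met.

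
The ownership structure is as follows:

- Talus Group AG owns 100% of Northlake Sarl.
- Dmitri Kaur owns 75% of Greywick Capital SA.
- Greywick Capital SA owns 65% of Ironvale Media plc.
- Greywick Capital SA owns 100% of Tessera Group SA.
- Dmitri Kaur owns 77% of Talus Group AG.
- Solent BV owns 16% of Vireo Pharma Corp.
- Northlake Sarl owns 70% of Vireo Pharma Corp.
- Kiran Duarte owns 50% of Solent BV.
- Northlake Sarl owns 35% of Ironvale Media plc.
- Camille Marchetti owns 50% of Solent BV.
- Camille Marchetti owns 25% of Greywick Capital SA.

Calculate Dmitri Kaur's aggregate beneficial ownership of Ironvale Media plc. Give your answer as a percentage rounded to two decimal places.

Dmitri reaches Ironvale along 2 paths.
Via Talus → Northlake: 77% × 100% × 35% = 26.95%.
Via Greywick: 75% × 65% = 48.75%.
Total: 26.95% + 48.75% = 75.7%.
Rounded: 75.70%.

75.70%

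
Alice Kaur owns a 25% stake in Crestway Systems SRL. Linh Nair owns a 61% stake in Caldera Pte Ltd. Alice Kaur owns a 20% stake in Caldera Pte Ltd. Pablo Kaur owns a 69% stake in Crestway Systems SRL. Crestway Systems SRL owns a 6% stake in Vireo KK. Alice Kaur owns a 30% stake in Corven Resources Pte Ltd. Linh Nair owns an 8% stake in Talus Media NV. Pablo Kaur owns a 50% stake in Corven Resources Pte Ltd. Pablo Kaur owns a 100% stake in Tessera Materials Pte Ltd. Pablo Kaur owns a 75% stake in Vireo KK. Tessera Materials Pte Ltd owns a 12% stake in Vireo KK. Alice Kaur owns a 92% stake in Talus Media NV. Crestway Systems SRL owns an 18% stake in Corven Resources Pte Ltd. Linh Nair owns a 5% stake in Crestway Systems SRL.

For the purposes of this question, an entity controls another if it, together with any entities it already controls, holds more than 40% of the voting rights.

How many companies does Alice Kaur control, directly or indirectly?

Alice holds 92% of Talus, so Alice controls Talus.
No other company's threshold is met.
Alice controls 1 company.

1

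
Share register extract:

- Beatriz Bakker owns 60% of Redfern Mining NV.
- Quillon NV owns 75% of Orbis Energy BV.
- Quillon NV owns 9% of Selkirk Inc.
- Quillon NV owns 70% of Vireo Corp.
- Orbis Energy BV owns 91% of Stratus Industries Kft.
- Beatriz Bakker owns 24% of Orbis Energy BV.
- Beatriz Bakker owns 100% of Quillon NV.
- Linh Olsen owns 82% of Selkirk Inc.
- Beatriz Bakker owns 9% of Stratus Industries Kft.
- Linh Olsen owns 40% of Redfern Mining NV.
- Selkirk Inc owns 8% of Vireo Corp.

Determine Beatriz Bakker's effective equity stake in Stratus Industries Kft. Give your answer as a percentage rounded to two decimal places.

Beatriz reaches Stratus along 3 paths.
Direct stake: 9% = 9%.
Via Quillon → Orbis: 100% × 75% × 91% = 68.25%.
Via Orbis: 24% × 91% = 21.84%.
Total: 9% + 68.25% + 21.84% = 99.09%.

99.09%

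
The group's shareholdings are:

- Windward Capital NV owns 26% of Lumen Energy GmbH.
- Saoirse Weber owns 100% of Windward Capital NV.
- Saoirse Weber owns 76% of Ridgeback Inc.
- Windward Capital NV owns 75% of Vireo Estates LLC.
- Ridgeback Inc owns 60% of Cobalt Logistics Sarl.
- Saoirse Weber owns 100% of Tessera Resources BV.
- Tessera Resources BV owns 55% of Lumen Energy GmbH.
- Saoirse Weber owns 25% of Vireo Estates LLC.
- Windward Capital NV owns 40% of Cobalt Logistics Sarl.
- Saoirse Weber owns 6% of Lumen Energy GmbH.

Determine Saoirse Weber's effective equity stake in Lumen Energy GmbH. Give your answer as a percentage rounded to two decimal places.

Saoirse reaches Lumen along 3 paths.
Via Windward: 100% × 26% = 26%.
Via Tessera: 100% × 55% = 55%.
Direct stake: 6% = 6%.
Total: 26% + 55% + 6% = 87%.
Rounded: 87.00%.

87.00%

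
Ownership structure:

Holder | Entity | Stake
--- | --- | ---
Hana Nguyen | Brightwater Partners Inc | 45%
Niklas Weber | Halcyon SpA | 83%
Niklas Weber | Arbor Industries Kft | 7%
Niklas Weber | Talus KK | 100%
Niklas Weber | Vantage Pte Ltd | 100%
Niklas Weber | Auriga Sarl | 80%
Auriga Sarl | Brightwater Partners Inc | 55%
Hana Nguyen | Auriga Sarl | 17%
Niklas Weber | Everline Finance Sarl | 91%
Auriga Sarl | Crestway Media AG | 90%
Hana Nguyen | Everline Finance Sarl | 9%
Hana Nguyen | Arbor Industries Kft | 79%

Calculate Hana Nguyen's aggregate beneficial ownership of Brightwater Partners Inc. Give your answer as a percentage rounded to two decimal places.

54.35%

Hana reaches Brightwater along 2 paths.
Direct stake: 45% = 45%.
Via Auriga: 17% × 55% = 9.35%.
Total: 45% + 9.35% = 54.35%.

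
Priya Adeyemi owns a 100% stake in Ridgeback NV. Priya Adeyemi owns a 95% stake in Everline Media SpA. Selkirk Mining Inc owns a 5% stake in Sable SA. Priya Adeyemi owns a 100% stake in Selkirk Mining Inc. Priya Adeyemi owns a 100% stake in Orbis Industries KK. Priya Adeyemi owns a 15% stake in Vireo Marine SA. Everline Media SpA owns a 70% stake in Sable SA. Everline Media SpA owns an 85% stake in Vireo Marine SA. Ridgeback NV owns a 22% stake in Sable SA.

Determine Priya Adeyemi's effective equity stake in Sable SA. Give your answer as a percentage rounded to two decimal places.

Priya reaches Sable along 3 paths.
Via Ridgeback: 100% × 22% = 22%.
Via Everline: 95% × 70% = 66.5%.
Via Selkirk: 100% × 5% = 5%.
Total: 22% + 66.5% + 5% = 93.5%.
Rounded: 93.50%.

93.50%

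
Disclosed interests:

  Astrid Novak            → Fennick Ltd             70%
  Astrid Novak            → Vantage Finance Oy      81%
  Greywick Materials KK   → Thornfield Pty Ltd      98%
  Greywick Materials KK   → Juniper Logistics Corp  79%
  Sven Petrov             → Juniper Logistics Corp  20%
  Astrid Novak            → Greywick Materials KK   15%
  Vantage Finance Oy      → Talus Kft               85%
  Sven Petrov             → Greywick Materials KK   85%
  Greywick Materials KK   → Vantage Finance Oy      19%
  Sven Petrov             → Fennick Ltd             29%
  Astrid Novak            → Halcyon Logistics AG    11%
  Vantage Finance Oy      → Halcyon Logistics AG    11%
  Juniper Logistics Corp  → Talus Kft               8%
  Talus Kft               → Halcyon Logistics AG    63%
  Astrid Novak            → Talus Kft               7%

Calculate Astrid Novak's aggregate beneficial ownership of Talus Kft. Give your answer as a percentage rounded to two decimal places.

79.22%

Astrid reaches Talus along 4 paths.
Via Greywick → Vantage: 15% × 19% × 85% = 2.4225%.
Via Vantage: 81% × 85% = 68.85%.
Direct stake: 7% = 7%.
Via Greywick → Juniper: 15% × 79% × 8% = 0.948%.
Total: 2.4225% + 68.85% + 7% + 0.948% = 79.2205%.
Rounded: 79.22%.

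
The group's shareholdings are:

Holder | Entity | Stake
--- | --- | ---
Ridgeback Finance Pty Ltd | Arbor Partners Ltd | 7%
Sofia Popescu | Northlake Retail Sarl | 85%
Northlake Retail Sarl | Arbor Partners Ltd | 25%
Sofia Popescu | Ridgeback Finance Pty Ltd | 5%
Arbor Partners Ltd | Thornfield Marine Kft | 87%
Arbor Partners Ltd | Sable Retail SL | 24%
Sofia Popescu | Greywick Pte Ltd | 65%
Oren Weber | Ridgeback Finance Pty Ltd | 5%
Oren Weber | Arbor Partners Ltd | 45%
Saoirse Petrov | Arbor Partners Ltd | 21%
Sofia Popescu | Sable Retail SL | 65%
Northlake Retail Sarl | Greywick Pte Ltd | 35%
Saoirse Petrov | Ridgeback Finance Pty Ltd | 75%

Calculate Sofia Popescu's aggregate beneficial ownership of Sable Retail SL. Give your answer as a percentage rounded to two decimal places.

Sofia reaches Sable along 3 paths.
Direct stake: 65% = 65%.
Via Northlake → Arbor: 85% × 25% × 24% = 5.1%.
Via Ridgeback → Arbor: 5% × 7% × 24% = 0.084%.
Total: 65% + 5.1% + 0.084% = 70.184%.
Rounded: 70.18%.

70.18%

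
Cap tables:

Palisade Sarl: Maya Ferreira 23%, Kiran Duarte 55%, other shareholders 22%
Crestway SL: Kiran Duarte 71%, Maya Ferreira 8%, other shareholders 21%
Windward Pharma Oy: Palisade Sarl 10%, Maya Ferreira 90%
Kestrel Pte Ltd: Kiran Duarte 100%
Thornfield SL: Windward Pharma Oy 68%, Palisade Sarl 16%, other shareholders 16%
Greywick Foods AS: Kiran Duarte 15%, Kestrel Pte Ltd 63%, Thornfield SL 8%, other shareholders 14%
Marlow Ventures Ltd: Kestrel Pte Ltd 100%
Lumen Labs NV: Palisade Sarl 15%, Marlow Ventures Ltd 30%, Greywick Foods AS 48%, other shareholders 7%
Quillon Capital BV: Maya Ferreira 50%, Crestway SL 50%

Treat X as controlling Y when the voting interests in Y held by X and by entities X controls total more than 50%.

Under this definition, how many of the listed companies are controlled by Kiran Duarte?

6

Kiran holds 55% of Palisade, so Kiran controls Palisade.
Kiran holds 71% of Crestway, so Kiran controls Crestway.
Kiran holds 100% of Kestrel, so Kiran controls Kestrel.
Kiran and Kestrel together hold 15% + 63% = 78% of Greywick, so Kiran controls Greywick.
Kestrel holds 100% of Marlow, so Kiran controls Marlow.
Palisade and Marlow and Greywick together hold 15% + 30% + 48% = 93% of Lumen, so Kiran controls Lumen.
No other company's threshold is met.
Kiran controls 6 companies.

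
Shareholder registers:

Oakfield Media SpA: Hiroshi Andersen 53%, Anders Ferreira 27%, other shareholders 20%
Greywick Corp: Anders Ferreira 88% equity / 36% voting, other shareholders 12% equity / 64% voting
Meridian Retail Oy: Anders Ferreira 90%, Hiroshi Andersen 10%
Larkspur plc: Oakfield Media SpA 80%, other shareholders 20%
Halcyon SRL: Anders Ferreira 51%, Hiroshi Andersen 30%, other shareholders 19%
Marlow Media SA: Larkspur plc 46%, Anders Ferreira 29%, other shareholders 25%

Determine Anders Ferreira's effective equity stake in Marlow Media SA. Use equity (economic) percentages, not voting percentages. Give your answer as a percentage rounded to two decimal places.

38.94%

Anders reaches Marlow along 2 paths.
Via Oakfield → Larkspur: 27% × 80% × 46% = 9.936%.
Direct stake: 29% = 29%.
Total: 9.936% + 29% = 38.936%.
Rounded: 38.94%.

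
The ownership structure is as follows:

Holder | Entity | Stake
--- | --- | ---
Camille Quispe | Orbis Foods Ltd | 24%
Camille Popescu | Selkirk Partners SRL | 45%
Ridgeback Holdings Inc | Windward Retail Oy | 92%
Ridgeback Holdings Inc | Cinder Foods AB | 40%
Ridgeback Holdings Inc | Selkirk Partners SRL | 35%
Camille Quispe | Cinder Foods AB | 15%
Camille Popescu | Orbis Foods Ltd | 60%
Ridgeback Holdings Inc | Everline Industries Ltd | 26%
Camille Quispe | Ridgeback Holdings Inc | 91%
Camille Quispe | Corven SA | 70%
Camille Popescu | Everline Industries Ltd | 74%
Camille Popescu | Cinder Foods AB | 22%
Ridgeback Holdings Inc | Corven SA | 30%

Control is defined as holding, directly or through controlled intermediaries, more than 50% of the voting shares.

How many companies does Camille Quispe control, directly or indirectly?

4

Camille Quispe holds 91% of Ridgeback, so Camille Quispe controls Ridgeback.
Ridgeback and Camille Quispe together hold 40% + 15% = 55% of Cinder, so Camille Quispe controls Cinder.
Ridgeback and Camille Quispe together hold 30% + 70% = 100% of Corven, so Camille Quispe controls Corven.
Ridgeback holds 92% of Windward, so Camille Quispe controls Windward.
No other company's threshold is met.
Camille Quispe controls 4 companies.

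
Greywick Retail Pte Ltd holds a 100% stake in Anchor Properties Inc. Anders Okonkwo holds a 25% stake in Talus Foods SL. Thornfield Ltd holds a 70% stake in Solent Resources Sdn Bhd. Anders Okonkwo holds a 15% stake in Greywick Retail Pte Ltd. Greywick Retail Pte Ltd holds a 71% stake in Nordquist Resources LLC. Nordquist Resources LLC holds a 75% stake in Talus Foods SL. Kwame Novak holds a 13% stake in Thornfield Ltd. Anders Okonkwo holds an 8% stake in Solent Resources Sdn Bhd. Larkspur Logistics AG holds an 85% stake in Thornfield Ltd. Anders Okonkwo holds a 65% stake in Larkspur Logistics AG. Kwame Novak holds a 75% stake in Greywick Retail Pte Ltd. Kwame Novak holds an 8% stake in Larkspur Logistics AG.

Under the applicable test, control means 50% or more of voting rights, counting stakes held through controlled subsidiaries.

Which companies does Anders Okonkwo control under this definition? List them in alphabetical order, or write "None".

Anders holds 65% of Larkspur, so Anders controls Larkspur.
Larkspur holds 85% of Thornfield, so Anders controls Thornfield.
Anders and Thornfield together hold 8% + 70% = 78% of Solent, so Anders controls Solent.
No other company's threshold is met.

Larkspur Logistics AG, Solent Resources Sdn Bhd, Thornfield Ltd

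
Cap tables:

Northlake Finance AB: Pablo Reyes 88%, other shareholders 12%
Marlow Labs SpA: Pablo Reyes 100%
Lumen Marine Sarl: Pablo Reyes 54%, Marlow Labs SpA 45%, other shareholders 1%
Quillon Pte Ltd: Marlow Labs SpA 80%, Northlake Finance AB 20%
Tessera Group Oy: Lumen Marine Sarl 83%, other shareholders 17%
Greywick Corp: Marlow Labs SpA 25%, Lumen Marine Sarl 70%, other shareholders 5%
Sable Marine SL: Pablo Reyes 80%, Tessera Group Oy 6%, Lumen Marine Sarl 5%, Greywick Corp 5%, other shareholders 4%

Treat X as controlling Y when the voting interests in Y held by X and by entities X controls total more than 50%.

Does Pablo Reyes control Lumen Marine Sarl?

Pablo holds 100% of Marlow, so Pablo controls Marlow.
Pablo and Marlow together hold 54% + 45% = 99% of Lumen, so Pablo controls Lumen.

Yes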